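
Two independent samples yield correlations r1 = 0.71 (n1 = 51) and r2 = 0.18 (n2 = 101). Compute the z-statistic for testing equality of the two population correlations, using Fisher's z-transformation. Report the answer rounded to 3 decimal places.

4.003

Fisher z-transforms: z1 = atanh(0.71) = 0.887184, z2 = atanh(0.18) = 0.181983; difference d = 0.705201
Var(d) = 1/48 + 1/98 = 0.0208333 + 0.0102041 = 0.0310374
z = d/√Var(d) = 0.705201 / √0.0310374 = 0.705201 / 0.176174 = 4.003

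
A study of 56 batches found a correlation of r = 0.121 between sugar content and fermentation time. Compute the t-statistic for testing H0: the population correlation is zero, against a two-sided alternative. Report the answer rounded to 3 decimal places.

1 − r² = 1 − 0.014641 = 0.985359;  √(1−r²) = 0.992653
√(n−2) = √54 = 7.348469
t = r·√(n−2)/√(1−r²) = 0.121 · 7.348469 / 0.992653 = 0.896

0.896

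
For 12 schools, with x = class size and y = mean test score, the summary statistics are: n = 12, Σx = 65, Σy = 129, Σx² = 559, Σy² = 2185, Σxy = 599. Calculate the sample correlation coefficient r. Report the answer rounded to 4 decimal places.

S_xy = nΣxy − ΣxΣy = 12·599 − 65·129 = 7188 − 8385 = -1197
S_xx = nΣx² − (Σx)² = 12·559 − 65² = 6708 − 4225 = 2483
S_yy = nΣy² − (Σy)² = 12·2185 − 129² = 26220 − 16641 = 9579
r = S_xy / √(S_xx·S_yy) = -1197 / √(2483·9579) = -1197 / √23784657 = -1197 / 4876.9516 = -0.2454

-0.2454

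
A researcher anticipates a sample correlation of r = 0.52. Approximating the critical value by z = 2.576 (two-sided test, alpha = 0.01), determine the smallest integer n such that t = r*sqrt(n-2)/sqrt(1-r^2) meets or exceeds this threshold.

20

Need r·√(n−2)/√(1−r²) ≥ 2.576
√(n−2) ≥ 2.576·√(1−0.2704) / 0.52 = 2.576·0.854166 / 0.52 = 4.2314
n−2 ≥ 17.9047  ⇒  n ≥ 19.9047
Smallest integer n = 20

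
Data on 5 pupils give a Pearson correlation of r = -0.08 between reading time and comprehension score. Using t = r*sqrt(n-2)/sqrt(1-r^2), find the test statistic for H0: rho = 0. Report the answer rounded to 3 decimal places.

-0.139

1 − r² = 1 − 0.0064 = 0.9936;  √(1−r²) = 0.996795
√(n−2) = √3 = 1.732051
t = r·√(n−2)/√(1−r²) = -0.08 · 1.732051 / 0.996795 = -0.139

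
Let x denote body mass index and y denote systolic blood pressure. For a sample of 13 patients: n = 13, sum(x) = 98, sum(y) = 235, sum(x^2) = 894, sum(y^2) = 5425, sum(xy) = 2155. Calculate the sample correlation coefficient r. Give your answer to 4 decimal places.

0.8971

S_xy = nΣxy − ΣxΣy = 13·2155 − 98·235 = 28015 − 23030 = 4985
S_xx = nΣx² − (Σx)² = 13·894 − 98² = 11622 − 9604 = 2018
S_yy = nΣy² − (Σy)² = 13·5425 − 235² = 70525 − 55225 = 15300
r = S_xy / √(S_xx·S_yy) = 4985 / √(2018·15300) = 4985 / √30875400 = 4985 / 5556.5637 = 0.8971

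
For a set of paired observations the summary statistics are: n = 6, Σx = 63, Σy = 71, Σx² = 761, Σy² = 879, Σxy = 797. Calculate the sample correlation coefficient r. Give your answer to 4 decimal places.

0.8285

S_xy = nΣxy − ΣxΣy = 6·797 − 63·71 = 4782 − 4473 = 309
S_xx = nΣx² − (Σx)² = 6·761 − 63² = 4566 − 3969 = 597
S_yy = nΣy² − (Σy)² = 6·879 − 71² = 5274 − 5041 = 233
r = S_xy / √(S_xx·S_yy) = 309 / √(597·233) = 309 / √139101 = 309 / 372.9625 = 0.8285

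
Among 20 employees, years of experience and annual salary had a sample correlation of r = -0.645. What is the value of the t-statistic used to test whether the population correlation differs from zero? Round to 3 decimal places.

-3.581

1 − r² = 1 − 0.416025 = 0.583975;  √(1−r²) = 0.764183
√(n−2) = √18 = 4.242641
t = r·√(n−2)/√(1−r²) = -0.645 · 4.242641 / 0.764183 = -3.581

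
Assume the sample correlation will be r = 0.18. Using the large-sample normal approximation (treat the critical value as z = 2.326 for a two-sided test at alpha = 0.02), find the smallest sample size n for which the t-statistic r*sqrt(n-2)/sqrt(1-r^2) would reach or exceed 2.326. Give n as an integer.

164

r√(n−2)/√(1−r²) ≥ 2.326  ⇔  n−2 ≥ (2.326)²·(1−r²)/r²
(1−r²)/r² = (1−0.0324)/0.0324 = 29.8642
n ≥ 2 + 5.410276·29.8642 = 2 + 161.5736 = 163.5736
⌈163.5736⌉ = 164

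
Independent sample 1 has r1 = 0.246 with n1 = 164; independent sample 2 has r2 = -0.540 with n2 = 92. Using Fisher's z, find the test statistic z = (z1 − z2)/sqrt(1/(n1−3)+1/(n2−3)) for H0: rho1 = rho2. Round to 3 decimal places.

6.475

z1 = atanh(0.246) = 0.251151,  z2 = atanh(-0.540) = -0.604156
SE = √(1/(n1−3) + 1/(n2−3)) = √(1/161 + 1/89) = √(0.0062112 + 0.0112360) = √0.0174472 = 0.132088
z = (z1 − z2)/SE = (0.251151 − (-0.604156)) / 0.132088 = 0.855307 / 0.132088 = 6.475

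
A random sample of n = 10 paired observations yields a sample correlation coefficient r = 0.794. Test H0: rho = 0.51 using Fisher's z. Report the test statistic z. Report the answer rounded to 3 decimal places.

1.374

Fisher z: atanh(0.794) = 1.082163, atanh(0.51) = 0.562730
z = (z_r − z_0)·√(n−3) = (1.082163 − 0.562730)·√7 = 0.519433 · 2.645751 = 1.374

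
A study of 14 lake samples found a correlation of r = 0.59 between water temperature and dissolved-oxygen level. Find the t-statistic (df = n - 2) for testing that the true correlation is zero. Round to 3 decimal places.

1 − r² = 1 − 0.3481 = 0.6519;  √(1−r²) = 0.807403
√(n−2) = √12 = 3.464102
t = r·√(n−2)/√(1−r²) = 0.59 · 3.464102 / 0.807403 = 2.531

2.531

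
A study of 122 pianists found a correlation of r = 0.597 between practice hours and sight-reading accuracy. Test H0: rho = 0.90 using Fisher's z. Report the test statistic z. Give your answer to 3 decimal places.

-8.550

z_r = atanh(0.597) = 0.688473,  z_0 = atanh(0.90) = 1.472219
SE = 1/√(n−3) = 1/√119 = 0.091670
z = (z_r − z_0)/SE = (0.688473 − 1.472219) / 0.091670 = -0.783746 / 0.091670 = -8.550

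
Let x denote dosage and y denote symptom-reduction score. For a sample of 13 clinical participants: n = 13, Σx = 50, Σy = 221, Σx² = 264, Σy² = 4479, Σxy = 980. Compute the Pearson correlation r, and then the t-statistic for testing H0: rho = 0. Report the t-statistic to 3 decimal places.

2.309

Numerator: nΣxy − (Σx)(Σy) = 13·980 − (50)(221) = 1690
Denominator: √[(nΣx²−(Σx)²)(nΣy²−(Σy)²)]
  nΣx²−(Σx)² = 13·264 − 2500 = 932;  nΣy²−(Σy)² = 13·4479 − 48841 = 9386
  √(932·9386) = √8747752 = 2957.6599
r = 1690 / 2957.6599 = 0.5714
t = r·√(n−2)/√(1−r²) = 0.5714·√11 / √(1−0.326498) = 1.895119 / 0.820672 = 2.309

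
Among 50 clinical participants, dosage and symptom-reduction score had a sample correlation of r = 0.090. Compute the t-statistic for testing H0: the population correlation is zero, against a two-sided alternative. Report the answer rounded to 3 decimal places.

t = r·√(n−2) / √(1−r²) with r = 0.090, n = 50
  = 0.090·√48 / √(1 − 0.008100)
  = 0.090·6.928203 / 0.995942
  = 0.623538 / 0.995942 = 0.626

0.626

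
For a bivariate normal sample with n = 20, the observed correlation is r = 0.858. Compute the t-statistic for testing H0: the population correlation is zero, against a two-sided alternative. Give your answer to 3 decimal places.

t = r·√(n−2) / √(1−r²) with r = 0.858, n = 20
  = 0.858·√18 / √(1 − 0.736164)
  = 0.858·4.242641 / 0.513650
  = 3.640186 / 0.513650 = 7.087

7.087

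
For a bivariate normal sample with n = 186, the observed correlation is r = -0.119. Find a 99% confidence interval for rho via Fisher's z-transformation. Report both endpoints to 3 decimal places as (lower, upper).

(-0.300, 0.071)

Fisher z: z_r = atanh(r) = ½·ln((1+(-0.119))/(1−(-0.119))) = -0.119567
SE(z) = 1/√(n−3) = 1/√183 = 0.073922
99% ⇒ z* = 2.576; margin = 2.576·0.073922 = 0.190423
CI on z-scale: (-0.309990, 0.070856)
Back-transform: tanh(-0.309990) = -0.300428, tanh(0.070856) = 0.070738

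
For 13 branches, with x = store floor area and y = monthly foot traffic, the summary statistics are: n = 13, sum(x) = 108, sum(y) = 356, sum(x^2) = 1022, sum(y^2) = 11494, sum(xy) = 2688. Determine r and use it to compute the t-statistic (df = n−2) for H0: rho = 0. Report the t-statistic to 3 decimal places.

Numerator: nΣxy − (Σx)(Σy) = 13·2688 − (108)(356) = -3504
Denominator: √[(nΣx²−(Σx)²)(nΣy²−(Σy)²)]
  nΣx²−(Σx)² = 13·1022 − 11664 = 1622;  nΣy²−(Σy)² = 13·11494 − 126736 = 22686
  √(1622·22686) = √36796692 = 6066.0277
r = -3504 / 6066.0277 = -0.5776
t = r·√(n−2)/√(1−r²) = -0.5776·√11 / √(1−0.333622) = -1.915682 / 0.816320 = -2.347

-2.347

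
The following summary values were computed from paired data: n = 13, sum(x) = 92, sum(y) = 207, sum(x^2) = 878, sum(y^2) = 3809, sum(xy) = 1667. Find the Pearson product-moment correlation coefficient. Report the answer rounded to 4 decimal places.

0.5923

Numerator: nΣxy − (Σx)(Σy) = 13·1667 − (92)(207) = 2627
Denominator: √[(nΣx²−(Σx)²)(nΣy²−(Σy)²)]
  nΣx²−(Σx)² = 13·878 − 8464 = 2950;  nΣy²−(Σy)² = 13·3809 − 42849 = 6668
  √(2950·6668) = √19670600 = 4435.1550
r = 2627 / 4435.1550 = 0.5923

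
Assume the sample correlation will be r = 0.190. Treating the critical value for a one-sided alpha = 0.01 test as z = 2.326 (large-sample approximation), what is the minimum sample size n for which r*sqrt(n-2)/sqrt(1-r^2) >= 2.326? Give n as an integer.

147

r√(n−2)/√(1−r²) ≥ 2.326  ⇔  n−2 ≥ (2.326)²·(1−r²)/r²
(1−r²)/r² = (1−0.036100)/0.036100 = 26.7008
n ≥ 2 + 5.410276·26.7008 = 2 + 144.4587 = 146.4587
⌈146.4587⌉ = 147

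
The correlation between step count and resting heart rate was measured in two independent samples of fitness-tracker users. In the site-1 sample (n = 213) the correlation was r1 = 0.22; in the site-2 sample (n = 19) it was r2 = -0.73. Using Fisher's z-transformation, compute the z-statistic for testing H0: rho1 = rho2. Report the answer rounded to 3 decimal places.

z1 = atanh(0.22) = 0.223656,  z2 = atanh(-0.73) = -0.928727
SE = √(1/(n1−3) + 1/(n2−3)) = √(1/210 + 1/16) = √(0.0047619 + 0.0625000) = √0.0672619 = 0.259349
z = (z1 − z2)/SE = (0.223656 − (-0.928727)) / 0.259349 = 1.152383 / 0.259349 = 4.443

4.443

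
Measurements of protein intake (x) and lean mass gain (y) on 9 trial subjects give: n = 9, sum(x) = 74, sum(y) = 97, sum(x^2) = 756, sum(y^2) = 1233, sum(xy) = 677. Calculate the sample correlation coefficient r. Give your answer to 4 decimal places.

Numerator: nΣxy − (Σx)(Σy) = 9·677 − (74)(97) = -1085
Denominator: √[(nΣx²−(Σx)²)(nΣy²−(Σy)²)]
  nΣx²−(Σx)² = 9·756 − 5476 = 1328;  nΣy²−(Σy)² = 9·1233 − 9409 = 1688
  √(1328·1688) = √2241664 = 1497.2188
r = -1085 / 1497.2188 = -0.7247

-0.7247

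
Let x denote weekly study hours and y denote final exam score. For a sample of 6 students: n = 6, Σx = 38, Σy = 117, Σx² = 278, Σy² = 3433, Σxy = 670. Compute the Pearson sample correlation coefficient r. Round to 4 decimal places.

Numerator: nΣxy − (Σx)(Σy) = 6·670 − (38)(117) = -426
Denominator: √[(nΣx²−(Σx)²)(nΣy²−(Σy)²)]
  nΣx²−(Σx)² = 6·278 − 1444 = 224;  nΣy²−(Σy)² = 6·3433 − 13689 = 6909
  √(224·6909) = √1547616 = 1244.0322
r = -426 / 1244.0322 = -0.3424

-0.3424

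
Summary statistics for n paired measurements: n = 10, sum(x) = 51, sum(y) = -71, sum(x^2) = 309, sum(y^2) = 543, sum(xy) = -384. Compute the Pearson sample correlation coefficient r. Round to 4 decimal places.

-0.5021

Numerator: nΣxy − (Σx)(Σy) = 10·(-384) − (51)(-71) = -219
Denominator: √[(nΣx²−(Σx)²)(nΣy²−(Σy)²)]
  nΣx²−(Σx)² = 10·309 − 2601 = 489;  nΣy²−(Σy)² = 10·543 − 5041 = 389
  √(489·389) = √190221 = 436.1433
r = -219 / 436.1433 = -0.5021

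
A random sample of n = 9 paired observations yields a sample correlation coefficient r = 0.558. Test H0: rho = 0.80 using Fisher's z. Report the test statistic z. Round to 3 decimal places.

z_r = atanh(0.558) = 0.629924,  z_0 = atanh(0.80) = 1.098612
SE = 1/√(n−3) = 1/√6 = 0.408248
z = (z_r − z_0)/SE = (0.629924 − 1.098612) / 0.408248 = -0.468688 / 0.408248 = -1.148

-1.148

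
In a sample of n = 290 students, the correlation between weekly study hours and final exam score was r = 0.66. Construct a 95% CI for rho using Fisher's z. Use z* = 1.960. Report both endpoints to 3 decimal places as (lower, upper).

z_r = atanh(0.66) = 0.792814;  SE = 1/√(n−3) = 1/√287 = 0.059028
z-limits: 0.792814 ± 1.960·0.059028 = 0.792814 ± 0.115695 = [0.677119, 0.908509]
ρ-limits: (tanh 0.677119, tanh 0.908509) = (0.590, 0.720)

(0.590, 0.720)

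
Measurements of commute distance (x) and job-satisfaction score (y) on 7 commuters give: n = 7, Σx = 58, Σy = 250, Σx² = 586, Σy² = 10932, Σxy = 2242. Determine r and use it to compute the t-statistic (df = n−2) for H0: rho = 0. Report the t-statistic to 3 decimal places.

Numerator: nΣxy − (Σx)(Σy) = 7·2242 − (58)(250) = 1194
Denominator: √[(nΣx²−(Σx)²)(nΣy²−(Σy)²)]
  nΣx²−(Σx)² = 7·586 − 3364 = 738;  nΣy²−(Σy)² = 7·10932 − 62500 = 14024
  √(738·14024) = √10349712 = 3217.0968
r = 1194 / 3217.0968 = 0.3711
t = r·√(n−2)/√(1−r²) = 0.3711·√5 / √(1−0.137715) = 0.829805 / 0.928593 = 0.894

0.894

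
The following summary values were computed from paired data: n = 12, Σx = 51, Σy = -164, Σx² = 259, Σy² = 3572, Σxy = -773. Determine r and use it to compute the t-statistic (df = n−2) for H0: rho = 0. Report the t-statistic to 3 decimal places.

S_xy = nΣxy − ΣxΣy = 12·(-773) − 51·(-164) = -9276 − (-8364) = -912
S_xx = nΣx² − (Σx)² = 12·259 − 51² = 3108 − 2601 = 507
S_yy = nΣy² − (Σy)² = 12·3572 − (-164)² = 42864 − 26896 = 15968
r = S_xy / √(S_xx·S_yy) = -912 / √(507·15968) = -912 / √8095776 = -912 / 2845.3077 = -0.3205
t = r·√(n−2)/√(1−r²) = -0.3205·√10 / √(1−0.102720) = -1.013510 / 0.947249 = -1.070

-1.070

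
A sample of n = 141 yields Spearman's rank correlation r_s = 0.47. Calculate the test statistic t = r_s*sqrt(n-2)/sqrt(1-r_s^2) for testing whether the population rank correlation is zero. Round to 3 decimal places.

6.278

1 − r_s² = 1 − 0.2209 = 0.7791;  √(1−r_s²) = 0.882666
√(n−2) = √139 = 11.789826
t = r_s·√(n−2)/√(1−r_s²) = 0.47 · 11.789826 / 0.882666 = 6.278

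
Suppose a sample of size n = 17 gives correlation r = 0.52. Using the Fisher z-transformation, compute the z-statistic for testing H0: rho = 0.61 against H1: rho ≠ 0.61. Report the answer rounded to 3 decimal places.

z_r = atanh(0.52) = 0.576340,  z_0 = atanh(0.61) = 0.708921
SE = 1/√(n−3) = 1/√14 = 0.267261
z = (z_r − z_0)/SE = (0.576340 − 0.708921) / 0.267261 = -0.132581 / 0.267261 = -0.496

-0.496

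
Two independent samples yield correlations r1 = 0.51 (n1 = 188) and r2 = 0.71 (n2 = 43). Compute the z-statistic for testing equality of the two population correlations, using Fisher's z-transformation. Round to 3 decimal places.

-1.861

Fisher z-transforms: z1 = atanh(0.51) = 0.562730, z2 = atanh(0.71) = 0.887184; difference d = -0.324454
Var(d) = 1/185 + 1/40 = 0.0054054 + 0.0250000 = 0.0304054
z = d/√Var(d) = -0.324454 / √0.0304054 = -0.324454 / 0.174371 = -1.861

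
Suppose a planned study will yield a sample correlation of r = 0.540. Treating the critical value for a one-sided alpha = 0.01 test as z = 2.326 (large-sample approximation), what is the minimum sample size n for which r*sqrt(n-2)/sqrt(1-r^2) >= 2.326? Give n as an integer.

16

r√(n−2)/√(1−r²) ≥ 2.326  ⇔  n−2 ≥ (2.326)²·(1−r²)/r²
(1−r²)/r² = (1−0.291600)/0.291600 = 2.4294
n ≥ 2 + 5.410276·2.4294 = 2 + 13.1437 = 15.1437
⌈15.1437⌉ = 16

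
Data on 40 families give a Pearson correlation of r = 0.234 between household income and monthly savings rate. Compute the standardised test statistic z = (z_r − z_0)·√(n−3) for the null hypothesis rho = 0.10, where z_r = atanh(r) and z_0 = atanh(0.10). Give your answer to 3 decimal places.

Fisher z: atanh(0.234) = 0.238417, atanh(0.10) = 0.100335
z = (z_r − z_0)·√(n−3) = (0.238417 − 0.100335)·√37 = 0.138082 · 6.082763 = 0.840

0.840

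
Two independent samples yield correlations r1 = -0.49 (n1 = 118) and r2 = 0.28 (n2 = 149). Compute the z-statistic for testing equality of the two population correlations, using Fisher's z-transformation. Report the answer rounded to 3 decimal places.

-6.607

z1 = atanh(-0.49) = -0.536060,  z2 = atanh(0.28) = 0.287682
SE = √(1/(n1−3) + 1/(n2−3)) = √(1/115 + 1/146) = √(0.0086957 + 0.0068493) = √0.0155450 = 0.124680
z = (z1 − z2)/SE = (-0.536060 − 0.287682) / 0.124680 = -0.823742 / 0.124680 = -6.607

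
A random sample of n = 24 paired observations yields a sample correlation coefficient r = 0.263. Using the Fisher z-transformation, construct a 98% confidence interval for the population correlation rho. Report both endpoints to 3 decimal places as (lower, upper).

(-0.234, 0.651)

z_r = atanh(0.263) = 0.269329;  SE = 1/√(n−3) = 1/√21 = 0.218218
z-limits: 0.269329 ± 2.326·0.218218 = 0.269329 ± 0.507575 = [-0.238246, 0.776904]
ρ-limits: (tanh -0.238246, tanh 0.776904) = (-0.234, 0.651)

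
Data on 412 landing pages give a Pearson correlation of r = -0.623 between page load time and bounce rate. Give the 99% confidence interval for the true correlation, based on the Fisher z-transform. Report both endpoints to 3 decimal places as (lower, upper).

z_r = atanh(-0.623) = -0.729893;  SE = 1/√(n−3) = 1/√409 = 0.049447
z-limits: -0.729893 ± 2.576·0.049447 = -0.729893 ± 0.127375 = [-0.857268, -0.602518]
ρ-limits: (tanh -0.857268, tanh -0.602518) = (-0.695, -0.539)

(-0.695, -0.539)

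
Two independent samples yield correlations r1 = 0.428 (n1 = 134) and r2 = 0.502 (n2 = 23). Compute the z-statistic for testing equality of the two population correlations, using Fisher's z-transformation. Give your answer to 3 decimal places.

-0.394

z1 = atanh(0.428) = 0.457446,  z2 = atanh(0.502) = 0.551976
SE = √(1/(n1−3) + 1/(n2−3)) = √(1/131 + 1/20) = √(0.0076336 + 0.0500000) = √0.0576336 = 0.240070
z = (z1 − z2)/SE = (0.457446 − 0.551976) / 0.240070 = -0.094530 / 0.240070 = -0.394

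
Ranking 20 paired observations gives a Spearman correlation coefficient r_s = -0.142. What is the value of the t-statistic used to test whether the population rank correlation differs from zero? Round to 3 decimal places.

t = r_s·√(n−2) / √(1−r_s²) with r_s = -0.142, n = 20
  = -0.142·√18 / √(1 − 0.020164)
  = -0.142·4.242641 / 0.989867
  = -0.602455 / 0.989867 = -0.609

-0.609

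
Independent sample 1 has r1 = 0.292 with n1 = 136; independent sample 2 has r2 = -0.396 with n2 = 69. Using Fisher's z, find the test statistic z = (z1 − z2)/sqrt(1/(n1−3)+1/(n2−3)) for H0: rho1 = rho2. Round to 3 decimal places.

Fisher z-transforms: z1 = atanh(0.292) = 0.300751, z2 = atanh(-0.396) = -0.418896; difference d = 0.719647
Var(d) = 1/133 + 1/66 = 0.0075188 + 0.0151515 = 0.0226703
z = d/√Var(d) = 0.719647 / √0.0226703 = 0.719647 / 0.150567 = 4.780

4.780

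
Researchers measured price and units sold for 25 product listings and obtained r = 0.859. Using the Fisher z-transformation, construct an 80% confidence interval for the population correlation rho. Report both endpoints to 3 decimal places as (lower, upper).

z_r = atanh(0.859) = 1.289517;  SE = 1/√(n−3) = 1/√22 = 0.213201
z-limits: 1.289517 ± 1.282·0.213201 = 1.289517 ± 0.273324 = [1.016193, 1.562841]
ρ-limits: (tanh 1.016193, tanh 1.562841) = (0.768, 0.916)

(0.768, 0.916)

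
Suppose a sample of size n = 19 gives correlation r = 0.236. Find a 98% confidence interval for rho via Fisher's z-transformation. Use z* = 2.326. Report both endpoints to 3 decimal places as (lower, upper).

Fisher z: z_r = atanh(r) = ½·ln((1+0.236)/(1−0.236)) = 0.240534
SE(z) = 1/√(n−3) = 1/√16 = 0.250000
98% ⇒ z* = 2.326; margin = 2.326·0.250000 = 0.581500
CI on z-scale: (-0.340966, 0.822034)
Back-transform: tanh(-0.340966) = -0.328340, tanh(0.822034) = 0.676175

(-0.328, 0.676)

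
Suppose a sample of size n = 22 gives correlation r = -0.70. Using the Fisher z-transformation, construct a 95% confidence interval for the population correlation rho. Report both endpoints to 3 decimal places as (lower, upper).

(-0.866, -0.395)

z_r = atanh(-0.70) = -0.867301;  SE = 1/√(n−3) = 1/√19 = 0.229416
z-limits: -0.867301 ± 1.960·0.229416 = -0.867301 ± 0.449655 = [-1.316956, -0.417646]
ρ-limits: (tanh -1.316956, tanh -0.417646) = (-0.866, -0.395)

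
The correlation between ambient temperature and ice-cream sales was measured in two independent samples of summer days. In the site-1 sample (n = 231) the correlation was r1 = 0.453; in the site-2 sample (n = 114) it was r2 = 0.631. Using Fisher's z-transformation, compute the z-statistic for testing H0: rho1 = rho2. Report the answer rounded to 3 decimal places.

z1 = atanh(0.453) = 0.488468,  z2 = atanh(0.631) = 0.743076
SE = √(1/(n1−3) + 1/(n2−3)) = √(1/228 + 1/111) = √(0.0043860 + 0.0090090) = √0.0133950 = 0.115737
z = (z1 − z2)/SE = (0.488468 − 0.743076) / 0.115737 = -0.254608 / 0.115737 = -2.200

-2.200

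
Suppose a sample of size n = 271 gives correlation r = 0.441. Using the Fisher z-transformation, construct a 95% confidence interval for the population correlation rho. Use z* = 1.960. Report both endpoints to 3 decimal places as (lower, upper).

z_r = atanh(0.441) = 0.473472;  SE = 1/√(n−3) = 1/√268 = 0.061085
z-limits: 0.473472 ± 1.960·0.061085 = 0.473472 ± 0.119727 = [0.353745, 0.593199]
ρ-limits: (tanh 0.353745, tanh 0.593199) = (0.340, 0.532)

(0.340, 0.532)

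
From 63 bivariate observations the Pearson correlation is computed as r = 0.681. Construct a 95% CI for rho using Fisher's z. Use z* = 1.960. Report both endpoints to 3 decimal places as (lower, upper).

Fisher z: z_r = atanh(r) = ½·ln((1+0.681)/(1−0.681)) = 0.830977
SE(z) = 1/√(n−3) = 1/√60 = 0.129099
95% ⇒ z* = 1.960; margin = 1.960·0.129099 = 0.253034
CI on z-scale: (0.577943, 1.084011)
Back-transform: tanh(0.577943) = 0.521169, tanh(1.084011) = 0.794682

(0.521, 0.795)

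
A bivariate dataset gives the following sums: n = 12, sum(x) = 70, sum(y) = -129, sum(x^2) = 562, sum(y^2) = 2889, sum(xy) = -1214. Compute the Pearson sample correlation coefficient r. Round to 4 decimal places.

-0.9605

S_xy = nΣxy − ΣxΣy = 12·(-1214) − 70·(-129) = -14568 − (-9030) = -5538
S_xx = nΣx² − (Σx)² = 12·562 − 70² = 6744 − 4900 = 1844
S_yy = nΣy² − (Σy)² = 12·2889 − (-129)² = 34668 − 16641 = 18027
r = S_xy / √(S_xx·S_yy) = -5538 / √(1844·18027) = -5538 / √33241788 = -5538 / 5765.5692 = -0.9605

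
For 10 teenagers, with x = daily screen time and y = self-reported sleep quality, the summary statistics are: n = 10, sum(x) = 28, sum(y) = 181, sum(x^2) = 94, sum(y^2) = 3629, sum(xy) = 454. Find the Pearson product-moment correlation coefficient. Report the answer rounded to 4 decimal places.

-0.7116

S_xy = nΣxy − ΣxΣy = 10·454 − 28·181 = 4540 − 5068 = -528
S_xx = nΣx² − (Σx)² = 10·94 − 28² = 940 − 784 = 156
S_yy = nΣy² − (Σy)² = 10·3629 − 181² = 36290 − 32761 = 3529
r = S_xy / √(S_xx·S_yy) = -528 / √(156·3529) = -528 / √550524 = -528 / 741.9730 = -0.7116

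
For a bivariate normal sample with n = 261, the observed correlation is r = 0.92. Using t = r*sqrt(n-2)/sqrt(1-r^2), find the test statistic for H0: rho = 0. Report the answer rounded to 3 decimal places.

1 − r² = 1 − 0.8464 = 0.1536;  √(1−r²) = 0.391918
√(n−2) = √259 = 16.093477
t = r·√(n−2)/√(1−r²) = 0.92 · 16.093477 / 0.391918 = 37.778

37.778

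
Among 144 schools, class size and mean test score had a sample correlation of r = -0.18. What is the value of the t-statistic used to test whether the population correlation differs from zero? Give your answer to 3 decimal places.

t = r·√(n−2) / √(1−r²) with r = -0.18, n = 144
  = -0.18·√142 / √(1 − 0.0324)
  = -0.18·11.916375 / 0.983667
  = -2.144947 / 0.983667 = -2.181

-2.181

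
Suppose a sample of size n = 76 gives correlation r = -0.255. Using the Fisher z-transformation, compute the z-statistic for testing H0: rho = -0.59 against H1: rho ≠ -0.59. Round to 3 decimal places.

3.562

z_r = atanh(-0.255) = -0.260753,  z_0 = atanh(-0.59) = -0.677666
SE = 1/√(n−3) = 1/√73 = 0.117041
z = (z_r − z_0)/SE = (-0.260753 − (-0.677666)) / 0.117041 = 0.416913 / 0.117041 = 3.562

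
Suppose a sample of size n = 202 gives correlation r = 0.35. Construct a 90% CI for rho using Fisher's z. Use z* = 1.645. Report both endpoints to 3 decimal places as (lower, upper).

Fisher z: z_r = atanh(r) = ½·ln((1+0.35)/(1−0.35)) = 0.365444
SE(z) = 1/√(n−3) = 1/√199 = 0.070888
90% ⇒ z* = 1.645; margin = 1.645·0.070888 = 0.116611
CI on z-scale: (0.248833, 0.482055)
Back-transform: tanh(0.248833) = 0.243821, tanh(0.482055) = 0.447888

(0.244, 0.448)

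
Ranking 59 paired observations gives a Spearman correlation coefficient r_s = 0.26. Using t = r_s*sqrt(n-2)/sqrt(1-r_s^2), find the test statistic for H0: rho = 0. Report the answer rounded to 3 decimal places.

2.033

t = r_s·√(n−2) / √(1−r_s²) with r_s = 0.26, n = 59
  = 0.26·√57 / √(1 − 0.0676)
  = 0.26·7.549834 / 0.965609
  = 1.962957 / 0.965609 = 2.033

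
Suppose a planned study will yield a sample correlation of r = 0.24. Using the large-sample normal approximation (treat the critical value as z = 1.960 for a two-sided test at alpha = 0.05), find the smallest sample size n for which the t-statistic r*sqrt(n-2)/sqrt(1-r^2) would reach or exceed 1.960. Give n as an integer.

Need r·√(n−2)/√(1−r²) ≥ 1.960
√(n−2) ≥ 1.960·√(1−0.0576) / 0.24 = 1.960·0.970773 / 0.24 = 7.9280
n−2 ≥ 62.8532  ⇒  n ≥ 64.8532
Smallest integer n = 65

65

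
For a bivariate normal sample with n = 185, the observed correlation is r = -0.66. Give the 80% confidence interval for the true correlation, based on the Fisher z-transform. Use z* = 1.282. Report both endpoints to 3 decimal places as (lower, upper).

(-0.710, -0.603)

Fisher z: z_r = atanh(r) = ½·ln((1+(-0.66))/(1−(-0.66))) = -0.792814
SE(z) = 1/√(n−3) = 1/√182 = 0.074125
80% ⇒ z* = 1.282; margin = 1.282·0.074125 = 0.095028
CI on z-scale: (-0.887842, -0.697786)
Back-transform: tanh(-0.887842) = -0.710326, tanh(-0.697786) = -0.602961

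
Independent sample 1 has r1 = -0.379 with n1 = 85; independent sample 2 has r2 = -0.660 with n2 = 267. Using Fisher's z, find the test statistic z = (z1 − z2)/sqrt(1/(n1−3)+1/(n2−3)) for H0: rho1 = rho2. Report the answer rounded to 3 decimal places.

3.116

z1 = atanh(-0.379) = -0.398891,  z2 = atanh(-0.660) = -0.792814
SE = √(1/(n1−3) + 1/(n2−3)) = √(1/82 + 1/264) = √(0.0121951 + 0.0037879) = √0.0159830 = 0.126424
z = (z1 − z2)/SE = (-0.398891 − (-0.792814)) / 0.126424 = 0.393923 / 0.126424 = 3.116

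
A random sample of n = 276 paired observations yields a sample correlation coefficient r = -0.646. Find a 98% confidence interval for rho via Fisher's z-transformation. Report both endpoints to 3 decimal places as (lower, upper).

Fisher z: z_r = atanh(r) = ½·ln((1+(-0.646))/(1−(-0.646))) = -0.768403
SE(z) = 1/√(n−3) = 1/√273 = 0.060523
98% ⇒ z* = 2.326; margin = 2.326·0.060523 = 0.140776
CI on z-scale: (-0.909179, -0.627627)
Back-transform: tanh(-0.909179) = -0.720738, tanh(-0.627627) = -0.556416

(-0.721, -0.556)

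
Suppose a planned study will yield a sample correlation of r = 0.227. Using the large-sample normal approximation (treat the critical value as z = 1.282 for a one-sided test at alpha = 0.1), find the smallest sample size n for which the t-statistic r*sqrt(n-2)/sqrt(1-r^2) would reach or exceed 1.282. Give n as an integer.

r√(n−2)/√(1−r²) ≥ 1.282  ⇔  n−2 ≥ (1.282)²·(1−r²)/r²
(1−r²)/r² = (1−0.051529)/0.051529 = 18.4065
n ≥ 2 + 1.643524·18.4065 = 2 + 30.2515 = 32.2515
⌈32.2515⌉ = 33

33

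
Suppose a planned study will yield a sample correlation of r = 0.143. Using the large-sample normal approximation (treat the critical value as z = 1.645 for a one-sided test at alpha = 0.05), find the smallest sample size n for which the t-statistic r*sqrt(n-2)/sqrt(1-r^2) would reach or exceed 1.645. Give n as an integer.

132

Need r·√(n−2)/√(1−r²) ≥ 1.645
√(n−2) ≥ 1.645·√(1−0.020449) / 0.143 = 1.645·0.989723 / 0.143 = 11.3853
n−2 ≥ 129.6251  ⇒  n ≥ 131.6251
Smallest integer n = 132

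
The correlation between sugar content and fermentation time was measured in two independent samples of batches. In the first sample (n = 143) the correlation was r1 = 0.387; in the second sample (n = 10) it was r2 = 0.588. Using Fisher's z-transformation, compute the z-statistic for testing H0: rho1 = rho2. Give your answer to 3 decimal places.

Fisher z-transforms: z1 = atanh(0.387) = 0.408267, z2 = atanh(0.588) = 0.674604; difference d = -0.266337
Var(d) = 1/140 + 1/7 = 0.0071429 + 0.1428571 = 0.1500000
z = d/√Var(d) = -0.266337 / √0.1500000 = -0.266337 / 0.387298 = -0.688

-0.688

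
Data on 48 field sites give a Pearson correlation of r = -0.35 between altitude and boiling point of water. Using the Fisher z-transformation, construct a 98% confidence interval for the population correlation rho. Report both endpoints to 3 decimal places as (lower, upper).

Fisher z: z_r = atanh(r) = ½·ln((1+(-0.35))/(1−(-0.35))) = -0.365444
SE(z) = 1/√(n−3) = 1/√45 = 0.149071
98% ⇒ z* = 2.326; margin = 2.326·0.149071 = 0.346739
CI on z-scale: (-0.712183, -0.018705)
Back-transform: tanh(-0.712183) = -0.612044, tanh(-0.018705) = -0.018703

(-0.612, -0.019)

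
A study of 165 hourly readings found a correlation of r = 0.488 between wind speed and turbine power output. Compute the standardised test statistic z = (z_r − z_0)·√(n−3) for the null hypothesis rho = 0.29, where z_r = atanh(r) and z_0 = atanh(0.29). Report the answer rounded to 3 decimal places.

2.989

Fisher z: atanh(0.488) = 0.533432, atanh(0.29) = 0.298566
z = (z_r − z_0)·√(n−3) = (0.533432 − 0.298566)·√162 = 0.234866 · 12.727922 = 2.989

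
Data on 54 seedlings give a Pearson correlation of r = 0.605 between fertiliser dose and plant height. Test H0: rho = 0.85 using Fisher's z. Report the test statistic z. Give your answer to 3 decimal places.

z_r = atanh(0.605) = 0.700997,  z_0 = atanh(0.85) = 1.256153
SE = 1/√(n−3) = 1/√51 = 0.140028
z = (z_r − z_0)/SE = (0.700997 − 1.256153) / 0.140028 = -0.555156 / 0.140028 = -3.965

-3.965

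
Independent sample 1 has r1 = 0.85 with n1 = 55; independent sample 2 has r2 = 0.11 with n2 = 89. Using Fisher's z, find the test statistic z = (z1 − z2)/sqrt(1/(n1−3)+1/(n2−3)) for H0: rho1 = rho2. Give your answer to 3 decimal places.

Fisher z-transforms: z1 = atanh(0.85) = 1.256153, z2 = atanh(0.11) = 0.110447; difference d = 1.145706
Var(d) = 1/52 + 1/86 = 0.0192308 + 0.0116279 = 0.0308587
z = d/√Var(d) = 1.145706 / √0.0308587 = 1.145706 / 0.175666 = 6.522

6.522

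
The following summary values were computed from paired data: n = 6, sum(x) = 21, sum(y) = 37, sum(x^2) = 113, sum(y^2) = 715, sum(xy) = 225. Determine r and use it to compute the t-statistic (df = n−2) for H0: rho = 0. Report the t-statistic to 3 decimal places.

1.900

Numerator: nΣxy − (Σx)(Σy) = 6·225 − (21)(37) = 573
Denominator: √[(nΣx²−(Σx)²)(nΣy²−(Σy)²)]
  nΣx²−(Σx)² = 6·113 − 441 = 237;  nΣy²−(Σy)² = 6·715 − 1369 = 2921
  √(237·2921) = √692277 = 832.0319
r = 573 / 832.0319 = 0.6887
t = r·√(n−2)/√(1−r²) = 0.6887·√4 / √(1−0.474308) = 1.377400 / 0.725046 = 1.900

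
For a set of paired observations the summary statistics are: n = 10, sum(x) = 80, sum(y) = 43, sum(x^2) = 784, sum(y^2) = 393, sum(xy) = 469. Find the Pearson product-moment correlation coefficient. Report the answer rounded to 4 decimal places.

S_xy = nΣxy − ΣxΣy = 10·469 − 80·43 = 4690 − 3440 = 1250
S_xx = nΣx² − (Σx)² = 10·784 − 80² = 7840 − 6400 = 1440
S_yy = nΣy² − (Σy)² = 10·393 − 43² = 3930 − 1849 = 2081
r = S_xy / √(S_xx·S_yy) = 1250 / √(1440·2081) = 1250 / √2996640 = 1250 / 1731.0806 = 0.7221

0.7221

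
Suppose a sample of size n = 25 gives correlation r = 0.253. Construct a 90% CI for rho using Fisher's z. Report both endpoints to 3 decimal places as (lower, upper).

Fisher z: z_r = atanh(r) = ½·ln((1+0.253)/(1−0.253)) = 0.258615
SE(z) = 1/√(n−3) = 1/√22 = 0.213201
90% ⇒ z* = 1.645; margin = 1.645·0.213201 = 0.350716
CI on z-scale: (-0.092101, 0.609331)
Back-transform: tanh(-0.092101) = -0.091841, tanh(0.609331) = 0.543656

(-0.092, 0.544)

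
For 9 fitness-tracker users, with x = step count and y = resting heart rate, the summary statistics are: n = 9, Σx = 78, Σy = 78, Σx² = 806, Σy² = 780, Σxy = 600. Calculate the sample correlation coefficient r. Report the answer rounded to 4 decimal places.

Numerator: nΣxy − (Σx)(Σy) = 9·600 − (78)(78) = -684
Denominator: √[(nΣx²−(Σx)²)(nΣy²−(Σy)²)]
  nΣx²−(Σx)² = 9·806 − 6084 = 1170;  nΣy²−(Σy)² = 9·780 − 6084 = 936
  √(1170·936) = √1095120 = 1046.4798
r = -684 / 1046.4798 = -0.6536

-0.6536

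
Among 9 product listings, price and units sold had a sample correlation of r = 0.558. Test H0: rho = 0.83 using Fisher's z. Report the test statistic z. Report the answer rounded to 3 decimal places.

Fisher z: atanh(0.558) = 0.629924, atanh(0.83) = 1.188136
z = (z_r − z_0)·√(n−3) = (0.629924 − 1.188136)·√6 = -0.558212 · 2.449490 = -1.367

-1.367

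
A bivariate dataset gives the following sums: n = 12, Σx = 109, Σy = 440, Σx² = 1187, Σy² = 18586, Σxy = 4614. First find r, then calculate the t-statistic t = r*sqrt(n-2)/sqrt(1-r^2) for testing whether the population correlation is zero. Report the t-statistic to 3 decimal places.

6.116

S_xy = nΣxy − ΣxΣy = 12·4614 − 109·440 = 55368 − 47960 = 7408
S_xx = nΣx² − (Σx)² = 12·1187 − 109² = 14244 − 11881 = 2363
S_yy = nΣy² − (Σy)² = 12·18586 − 440² = 223032 − 193600 = 29432
r = S_xy / √(S_xx·S_yy) = 7408 / √(2363·29432) = 7408 / √69547816 = 7408 / 8339.5333 = 0.8883
t = r·√(n−2)/√(1−r²) = 0.8883·√10 / √(1−0.789077) = 2.809051 / 0.459264 = 6.116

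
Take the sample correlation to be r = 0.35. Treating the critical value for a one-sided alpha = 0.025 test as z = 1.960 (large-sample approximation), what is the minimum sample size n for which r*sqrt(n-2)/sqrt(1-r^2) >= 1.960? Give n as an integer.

30

Need r·√(n−2)/√(1−r²) ≥ 1.960
√(n−2) ≥ 1.960·√(1−0.1225) / 0.35 = 1.960·0.936750 / 0.35 = 5.2458
n−2 ≥ 27.5184  ⇒  n ≥ 29.5184
Smallest integer n = 30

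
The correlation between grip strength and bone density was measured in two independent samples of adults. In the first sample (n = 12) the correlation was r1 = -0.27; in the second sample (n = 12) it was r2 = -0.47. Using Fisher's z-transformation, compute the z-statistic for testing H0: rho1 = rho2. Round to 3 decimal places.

z1 = atanh(-0.27) = -0.276864,  z2 = atanh(-0.47) = -0.510070
SE = √(1/(n1−3) + 1/(n2−3)) = √(1/9 + 1/9) = √(0.1111111 + 0.1111111) = √0.2222222 = 0.471404
z = (z1 − z2)/SE = (-0.276864 − (-0.510070)) / 0.471404 = 0.233206 / 0.471404 = 0.495

0.495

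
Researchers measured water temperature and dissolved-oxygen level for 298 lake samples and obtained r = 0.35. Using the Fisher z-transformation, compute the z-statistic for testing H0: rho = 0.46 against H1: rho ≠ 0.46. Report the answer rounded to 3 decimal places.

z_r = atanh(0.35) = 0.365444,  z_0 = atanh(0.46) = 0.497311
SE = 1/√(n−3) = 1/√295 = 0.058222
z = (z_r − z_0)/SE = (0.365444 − 0.497311) / 0.058222 = -0.131867 / 0.058222 = -2.265

-2.265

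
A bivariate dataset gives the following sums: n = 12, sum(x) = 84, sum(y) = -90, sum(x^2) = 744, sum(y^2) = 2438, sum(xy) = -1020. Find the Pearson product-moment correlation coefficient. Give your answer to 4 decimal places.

S_xy = nΣxy − ΣxΣy = 12·(-1020) − 84·(-90) = -12240 − (-7560) = -4680
S_xx = nΣx² − (Σx)² = 12·744 − 84² = 8928 − 7056 = 1872
S_yy = nΣy² − (Σy)² = 12·2438 − (-90)² = 29256 − 8100 = 21156
r = S_xy / √(S_xx·S_yy) = -4680 / √(1872·21156) = -4680 / √39604032 = -4680 / 6293.1734 = -0.7437

-0.7437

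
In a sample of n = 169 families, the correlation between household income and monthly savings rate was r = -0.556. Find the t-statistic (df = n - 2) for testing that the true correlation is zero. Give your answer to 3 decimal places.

t = r·√(n−2) / √(1−r²) with r = -0.556, n = 169
  = -0.556·√167 / √(1 − 0.309136)
  = -0.556·12.922848 / 0.831182
  = -7.185103 / 0.831182 = -8.644

-8.644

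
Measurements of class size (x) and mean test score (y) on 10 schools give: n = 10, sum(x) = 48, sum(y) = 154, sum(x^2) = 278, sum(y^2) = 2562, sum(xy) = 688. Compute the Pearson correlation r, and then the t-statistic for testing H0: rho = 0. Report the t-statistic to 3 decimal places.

S_xy = nΣxy − ΣxΣy = 10·688 − 48·154 = 6880 − 7392 = -512
S_xx = nΣx² − (Σx)² = 10·278 − 48² = 2780 − 2304 = 476
S_yy = nΣy² − (Σy)² = 10·2562 − 154² = 25620 − 23716 = 1904
r = S_xy / √(S_xx·S_yy) = -512 / √(476·1904) = -512 / √906304 = -512 / 952.0000 = -0.5378
t = r·√(n−2)/√(1−r²) = -0.5378·√8 / √(1−0.289229) = -1.521128 / 0.843072 = -1.804

-1.804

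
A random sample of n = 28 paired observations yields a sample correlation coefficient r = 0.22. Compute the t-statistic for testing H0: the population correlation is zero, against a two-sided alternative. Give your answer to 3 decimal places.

1.150

1 − r² = 1 − 0.0484 = 0.9516;  √(1−r²) = 0.975500
√(n−2) = √26 = 5.099020
t = r·√(n−2)/√(1−r²) = 0.22 · 5.099020 / 0.975500 = 1.150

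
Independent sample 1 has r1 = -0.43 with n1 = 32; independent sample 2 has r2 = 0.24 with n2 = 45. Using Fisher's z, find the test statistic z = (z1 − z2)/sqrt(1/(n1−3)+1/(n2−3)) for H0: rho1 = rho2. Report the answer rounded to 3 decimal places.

Fisher z-transforms: z1 = atanh(-0.43) = -0.459897, z2 = atanh(0.24) = 0.244774; difference d = -0.704671
Var(d) = 1/29 + 1/42 = 0.0344828 + 0.0238095 = 0.0582923
z = d/√Var(d) = -0.704671 / √0.0582923 = -0.704671 / 0.241438 = -2.919

-2.919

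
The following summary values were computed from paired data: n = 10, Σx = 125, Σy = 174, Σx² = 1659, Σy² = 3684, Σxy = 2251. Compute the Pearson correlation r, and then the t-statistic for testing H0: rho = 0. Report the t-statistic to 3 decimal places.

Numerator: nΣxy − (Σx)(Σy) = 10·2251 − (125)(174) = 760
Denominator: √[(nΣx²−(Σx)²)(nΣy²−(Σy)²)]
  nΣx²−(Σx)² = 10·1659 − 15625 = 965;  nΣy²−(Σy)² = 10·3684 − 30276 = 6564
  √(965·6564) = √6334260 = 2516.7956
r = 760 / 2516.7956 = 0.3020
t = r·√(n−2)/√(1−r²) = 0.3020·√8 / √(1−0.091204) = 0.854185 / 0.953308 = 0.896

0.896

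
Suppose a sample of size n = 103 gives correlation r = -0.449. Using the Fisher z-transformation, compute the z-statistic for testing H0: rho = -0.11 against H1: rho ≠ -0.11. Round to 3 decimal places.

-3.730

Fisher z: atanh(-0.449) = -0.483447, atanh(-0.11) = -0.110447
z = (z_r − z_0)·√(n−3) = (-0.483447 − (-0.110447))·√100 = -0.373000 · 10.000000 = -3.730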